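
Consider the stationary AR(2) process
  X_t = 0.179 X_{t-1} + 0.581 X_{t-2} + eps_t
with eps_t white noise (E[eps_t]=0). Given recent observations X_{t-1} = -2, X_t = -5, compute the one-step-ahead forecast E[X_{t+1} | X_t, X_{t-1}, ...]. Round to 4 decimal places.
E[X_{t+1} \mid \mathcal F_t] = -2.0570

For an AR(p) model X_t = c + sum_i phi_i X_{t-i} + eps_t, the
one-step-ahead conditional mean is
  E[X_{t+1} | X_t, ...] = c + sum_i phi_i X_{t+1-i}.
Substitute known values:
  E[X_{t+1} | ...] = (0.179) * (-5) + (0.581) * (-2)
                   = -2.0570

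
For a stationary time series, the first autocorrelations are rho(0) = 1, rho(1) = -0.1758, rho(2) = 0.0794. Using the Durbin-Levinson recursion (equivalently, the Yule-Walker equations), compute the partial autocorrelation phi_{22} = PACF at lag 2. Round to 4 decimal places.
\phi_{22} = 0.0500

The PACF at lag k is phi_{kk}, the last component of the solution
to the Yule-Walker system G_k phi = r_k where
  (G_k)_{ij} = rho(|i - j|), (r_k)_i = rho(i), i,j = 1..k.
Equivalently, Durbin-Levinson gives phi_{kk} iteratively:
  phi_{11} = rho(1)
  phi_{kk} = [rho(k) - sum_{j=1..k-1} phi_{k-1,j} rho(k-j)]
            / [1 - sum_{j=1..k-1} phi_{k-1,j} rho(j)],
  phi_{k,j} = phi_{k-1,j} - phi_{kk} phi_{k-1,k-j},  j = 1..k-1.
Step k = 1:
  phi_11 = rho(1) = -0.1758.
Step k = 2:
  phi_22 = [rho(2) - phi_11 rho(1)] / [1 - phi_11 rho(1)] = [0.0794 - (-0.1758)(-0.1758)] / [1 - (-0.1758)(-0.1758)]
         = 0.04849436 / 0.96909436 = 0.05.
Therefore phi_{22} = 0.0500.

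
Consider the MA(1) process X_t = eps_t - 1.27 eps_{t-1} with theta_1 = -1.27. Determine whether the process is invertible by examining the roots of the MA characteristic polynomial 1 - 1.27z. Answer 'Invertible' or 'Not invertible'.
\text{Not invertible}

The MA(q) characteristic polynomial is P(z) = 1 - 1.27z.
Invertibility requires all roots to lie outside the unit circle, i.e. |z| > 1 for every root.
This is linear in z: 1 + (-1.27) z = 0  =>  z = -1/(-1.27) = 0.787402,  |z| = 0.787402.
Moduli of all roots: 0.7874.
All moduli strictly greater than 1? No.
Verdict: Not invertible.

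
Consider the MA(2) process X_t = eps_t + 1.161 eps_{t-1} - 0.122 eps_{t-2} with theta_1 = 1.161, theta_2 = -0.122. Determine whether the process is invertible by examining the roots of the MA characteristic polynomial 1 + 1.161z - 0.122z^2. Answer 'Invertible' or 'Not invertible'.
\text{Not invertible}

The MA(q) characteristic polynomial is P(z) = 1 + 1.161z - 0.122z^2.
Invertibility requires all roots to lie outside the unit circle, i.e. |z| > 1 for every root.
Set 1 + (1.161) z + (-0.122) z^2 = 0, i.e. a z^2 + b z + c = 0 with a = -0.122, b = 1.161, c = 1.
Discriminant D = b^2 - 4ac = (1.161)^2 - 4*(-0.122)*1 = 1.347921 - (-0.488) = 1.835921.
D >= 0, so the roots are real: z = (-b +/- sqrt(D)) / (2a) = (-1.161 +/- 1.354962) / (-0.244).
  z_1 = (-1.161 + 1.354962) / (-0.244) = -0.7949,   |z_1| = 0.7949.
  z_2 = (-1.161 - 1.354962) / (-0.244) = 10.3113,   |z_2| = 10.3113.
Moduli of all roots: 0.7949, 10.3113.
All moduli strictly greater than 1? No.
Verdict: Not invertible.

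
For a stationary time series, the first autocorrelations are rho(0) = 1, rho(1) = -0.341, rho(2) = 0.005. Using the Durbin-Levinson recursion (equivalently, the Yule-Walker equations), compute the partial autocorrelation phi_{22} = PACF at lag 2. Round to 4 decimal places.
\phi_{22} = -0.1259

The PACF at lag k is phi_{kk}, the last component of the solution
to the Yule-Walker system G_k phi = r_k where
  (G_k)_{ij} = rho(|i - j|), (r_k)_i = rho(i), i,j = 1..k.
Equivalently, Durbin-Levinson gives phi_{kk} iteratively:
  phi_{11} = rho(1)
  phi_{kk} = [rho(k) - sum_{j=1..k-1} phi_{k-1,j} rho(k-j)]
            / [1 - sum_{j=1..k-1} phi_{k-1,j} rho(j)],
  phi_{k,j} = phi_{k-1,j} - phi_{kk} phi_{k-1,k-j},  j = 1..k-1.
Step k = 1:
  phi_11 = rho(1) = -0.341.
Step k = 2:
  phi_22 = [rho(2) - phi_11 rho(1)] / [1 - phi_11 rho(1)] = [0.005 - (-0.341)(-0.341)] / [1 - (-0.341)(-0.341)]
         = -0.111281 / 0.883719 = -0.1259.
Therefore phi_{22} = -0.1259.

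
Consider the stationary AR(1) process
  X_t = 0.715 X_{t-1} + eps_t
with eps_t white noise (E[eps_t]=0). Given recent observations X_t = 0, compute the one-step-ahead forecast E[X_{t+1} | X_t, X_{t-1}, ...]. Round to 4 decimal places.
E[X_{t+1} \mid \mathcal F_t] = 0.0000

For an AR(p) model X_t = c + sum_i phi_i X_{t-i} + eps_t, the
one-step-ahead conditional mean is
  E[X_{t+1} | X_t, ...] = c + sum_i phi_i X_{t+1-i}.
Substitute known values:
  E[X_{t+1} | ...] = (0.715) * (0)
                   = 0.0000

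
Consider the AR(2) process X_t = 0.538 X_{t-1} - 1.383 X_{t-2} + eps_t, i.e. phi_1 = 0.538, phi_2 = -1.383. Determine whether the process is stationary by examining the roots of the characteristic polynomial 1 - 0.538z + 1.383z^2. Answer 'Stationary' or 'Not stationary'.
\text{Not stationary}

The AR(p) characteristic polynomial is P(z) = 1 - 0.538z + 1.383z^2.
Stationarity requires all roots to lie outside the unit circle, i.e. |z| > 1 for every root.
Set 1 + (-0.538) z + (1.383) z^2 = 0, i.e. a z^2 + b z + c = 0 with a = 1.383, b = -0.538, c = 1.
Discriminant D = b^2 - 4ac = (-0.538)^2 - 4*(1.383)*1 = 0.289444 - (5.532) = -5.242556.
D < 0, so the roots are the complex-conjugate pair z = (-b +/- i sqrt(-D)) / (2a) = 0.1945 +/- 0.8278i.
For a conjugate pair |z|^2 = z * conj(z) = (product of roots) = c/a = 1/(1.383) = 0.723066, so |z| = sqrt(0.723066) = 0.8503 for both roots.
Moduli of all roots: 0.8503, 0.8503.
All moduli strictly greater than 1? No.
Verdict: Not stationary.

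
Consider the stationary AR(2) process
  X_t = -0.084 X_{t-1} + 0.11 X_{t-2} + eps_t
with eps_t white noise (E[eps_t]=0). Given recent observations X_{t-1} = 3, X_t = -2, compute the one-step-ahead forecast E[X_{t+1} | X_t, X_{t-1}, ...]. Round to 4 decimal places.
E[X_{t+1} \mid \mathcal F_t] = 0.4980

For an AR(p) model X_t = c + sum_i phi_i X_{t-i} + eps_t, the
one-step-ahead conditional mean is
  E[X_{t+1} | X_t, ...] = c + sum_i phi_i X_{t+1-i}.
Substitute known values:
  E[X_{t+1} | ...] = (-0.084) * (-2) + (0.11) * (3)
                   = 0.4980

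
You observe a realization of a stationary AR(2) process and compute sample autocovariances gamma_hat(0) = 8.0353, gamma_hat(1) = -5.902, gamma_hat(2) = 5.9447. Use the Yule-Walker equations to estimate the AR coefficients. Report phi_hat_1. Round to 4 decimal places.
\hat\phi_{1} = -0.4150

The Yule-Walker equations for an AR(p) process read, in matrix form,
  Gamma_p phi = r_p,   with   (Gamma_p)_{ij} = gamma(|i - j|),
                       (r_p)_i = gamma(i),   i,j = 1..p.
Substitute the sample gammas (Toeplitz matrix and right-hand side of size 2):
  Gamma_p = [[8.0353, -5.902], [-5.902, 8.0353]]
  r_p     = [-5.902, 5.9447]
Written out:
  8.0353 phi_1 - 5.902 phi_2 = -5.902
  -5.902 phi_1 + 8.0353 phi_2 = 5.9447
Solve by Cramer's rule:
  det = gamma(0)^2 - gamma(1)^2 = (8.0353)^2 - (-5.902)^2 = 64.56604609 - 34.833604 = 29.73244209
  phi_hat_1 = [gamma(1) gamma(0) - gamma(1) gamma(2)] / det = [(-5.902)(8.0353) - (-5.902)(5.9447)] / 29.73244209 = -12.3387212 / 29.73244209 = -0.415
  phi_hat_2 = [gamma(0) gamma(2) - gamma(1)^2] / det = [(8.0353)(5.9447) - (-5.902)^2] / 29.73244209 = 12.93384391 / 29.73244209 = 0.435
So phi_hat = [-0.4150, 0.4350].
Therefore phi_hat_1 = -0.4150.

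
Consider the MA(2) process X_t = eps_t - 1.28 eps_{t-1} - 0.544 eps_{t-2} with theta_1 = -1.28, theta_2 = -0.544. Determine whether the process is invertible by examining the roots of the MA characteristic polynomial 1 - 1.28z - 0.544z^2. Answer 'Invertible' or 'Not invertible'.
\text{Not invertible}

The MA(q) characteristic polynomial is P(z) = 1 - 1.28z - 0.544z^2.
Invertibility requires all roots to lie outside the unit circle, i.e. |z| > 1 for every root.
Set 1 + (-1.28) z + (-0.544) z^2 = 0, i.e. a z^2 + b z + c = 0 with a = -0.544, b = -1.28, c = 1.
Discriminant D = b^2 - 4ac = (-1.28)^2 - 4*(-0.544)*1 = 1.6384 - (-2.176) = 3.8144.
D >= 0, so the roots are real: z = (-b +/- sqrt(D)) / (2a) = (1.28 +/- 1.953049) / (-1.088).
  z_1 = (1.28 + 1.953049) / (-1.088) = -2.9716,   |z_1| = 2.9716.
  z_2 = (1.28 - 1.953049) / (-1.088) = 0.6186,   |z_2| = 0.6186.
Moduli of all roots: 2.9716, 0.6186.
All moduli strictly greater than 1? No.
Verdict: Not invertible.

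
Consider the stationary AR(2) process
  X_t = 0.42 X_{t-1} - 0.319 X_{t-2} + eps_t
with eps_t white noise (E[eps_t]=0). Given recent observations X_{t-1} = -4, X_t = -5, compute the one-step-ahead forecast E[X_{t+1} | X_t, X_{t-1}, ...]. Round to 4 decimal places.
E[X_{t+1} \mid \mathcal F_t] = -0.8240

For an AR(p) model X_t = c + sum_i phi_i X_{t-i} + eps_t, the
one-step-ahead conditional mean is
  E[X_{t+1} | X_t, ...] = c + sum_i phi_i X_{t+1-i}.
Substitute known values:
  E[X_{t+1} | ...] = (0.42) * (-5) + (-0.319) * (-4)
                   = -0.8240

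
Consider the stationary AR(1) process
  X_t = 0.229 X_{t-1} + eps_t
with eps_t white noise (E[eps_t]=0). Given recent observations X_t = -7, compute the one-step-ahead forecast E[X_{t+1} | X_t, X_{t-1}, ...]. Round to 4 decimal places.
E[X_{t+1} \mid \mathcal F_t] = -1.6030

For an AR(p) model X_t = c + sum_i phi_i X_{t-i} + eps_t, the
one-step-ahead conditional mean is
  E[X_{t+1} | X_t, ...] = c + sum_i phi_i X_{t+1-i}.
Substitute known values:
  E[X_{t+1} | ...] = (0.229) * (-7)
                   = -1.6030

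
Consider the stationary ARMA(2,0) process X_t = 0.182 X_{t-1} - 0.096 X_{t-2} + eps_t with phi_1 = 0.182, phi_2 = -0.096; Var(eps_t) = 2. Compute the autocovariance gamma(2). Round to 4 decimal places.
\gamma(2) = -0.1365

Multiply the model equation by X_{t-k} and take expectations. With theta_0 = psi_0 = 1 and psi_j the MA(infinity) weights, this gives
  gamma(k) - sum_i phi_i gamma(k-i) = c_k,
  c_k = sigma^2 * sum_{j=k..q} theta_j psi_{j-k}   (c_k = 0 for k > q),
using gamma(-m) = gamma(m).
Pure AR (q = 0): c_0 = sigma^2 = 2, c_k = 0 for k >= 1.
Equations for k = 0, 1, 2 (AR order 2, c_2 = 0):
  (E0) gamma(0) = phi_1 gamma(1) + phi_2 gamma(2) + c_0
  (E1) gamma(1) = phi_1 gamma(0) + phi_2 gamma(1) + c_1
  (E2) gamma(2) = phi_1 gamma(1) + phi_2 gamma(0)
From (E1): gamma(1) = A gamma(0) + B with
  A = phi_1 / (1 - phi_2) = 0.182 / 1.096 = 0.166058,   B = c_1 / (1 - phi_2) = 0 / 1.096 = 0.
Insert (E2) into (E0): gamma(0) (1 - phi_2^2) = phi_1 (1 + phi_2) gamma(1) + c_0.
  phi_1 (1 + phi_2) = (0.182)(0.904) = 0.164528,   1 - phi_2^2 = 0.990784.
Replace gamma(1) by A gamma(0) + B and collect gamma(0):
  gamma(0) [0.990784 - (0.164528)(0.166058)] = c_0 = 2
  gamma(0) * 0.963463 = 2
  gamma(0) = 2 / 0.963463 = 2.075846.
  gamma(1) = A gamma(0) = (0.166058)(2.075846) = 0.344712.
  gamma(2) = phi_1 gamma(1) + phi_2 gamma(0) = (0.182)(0.344712) + (-0.096)(2.075846) = -0.136544.
Therefore gamma(2) = -0.1365 (to 4 decimal places).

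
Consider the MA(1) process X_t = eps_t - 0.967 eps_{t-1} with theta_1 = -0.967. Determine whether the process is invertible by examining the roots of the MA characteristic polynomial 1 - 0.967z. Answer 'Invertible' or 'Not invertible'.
\text{Invertible}

The MA(q) characteristic polynomial is P(z) = 1 - 0.967z.
Invertibility requires all roots to lie outside the unit circle, i.e. |z| > 1 for every root.
This is linear in z: 1 + (-0.967) z = 0  =>  z = -1/(-0.967) = 1.034126,  |z| = 1.034126.
Moduli of all roots: 1.0341.
All moduli strictly greater than 1? Yes.
Verdict: Invertible.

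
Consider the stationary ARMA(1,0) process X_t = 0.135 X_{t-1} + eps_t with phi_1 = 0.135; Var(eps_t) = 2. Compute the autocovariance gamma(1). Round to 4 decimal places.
\gamma(1) = 0.2750

Multiply the model equation by X_{t-k} and take expectations. With theta_0 = psi_0 = 1 and psi_j the MA(infinity) weights, this gives
  gamma(k) - sum_i phi_i gamma(k-i) = c_k,
  c_k = sigma^2 * sum_{j=k..q} theta_j psi_{j-k}   (c_k = 0 for k > q),
using gamma(-m) = gamma(m).
Pure AR (q = 0): c_0 = sigma^2 = 2, c_k = 0 for k >= 1.
Equations for k = 0 and k = 1 (AR order 1):
  gamma(0) = phi_1 gamma(1) + c_0
  gamma(1) = phi_1 gamma(0) + c_1
Substituting the second into the first: gamma(0) (1 - phi_1^2) = c_0 + phi_1 c_1, so
  gamma(0) = c_0 / (1 - phi_1^2) = 2 / (1 - (0.135)^2) = 2 / 0.981775 = 2.037127.
  gamma(1) = phi_1 gamma(0) = (0.135)(2.037127) = 0.275012.
Therefore gamma(1) = 0.2750 (to 4 decimal places).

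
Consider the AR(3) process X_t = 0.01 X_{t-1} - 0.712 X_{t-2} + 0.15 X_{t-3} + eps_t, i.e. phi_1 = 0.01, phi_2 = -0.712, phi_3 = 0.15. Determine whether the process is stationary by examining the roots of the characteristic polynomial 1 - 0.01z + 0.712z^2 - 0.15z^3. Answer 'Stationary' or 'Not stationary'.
\text{Stationary}

The AR(p) characteristic polynomial is P(z) = 1 - 0.01z + 0.712z^2 - 0.15z^3.
Stationarity requires all roots to lie outside the unit circle, i.e. |z| > 1 for every root.
Degree 3: look for a simple real root z0 first, then factor out (1 - z/z0) and solve the remaining quadratic.
Testing z0 = 5: P(5) = 1 + (-0.01)(5) + (0.712)(5)^2 + (-0.15)(5)^3
  = 1 + (-0.05) + (17.8) + (-18.75) = 0.  So z_0 = 5 is a root, |z_0| = 5.
Divide out the factor (1 - 0.2 z) = (1 - z/z0) (since 1/z0 = 0.2):
  P(z) = (1 - 0.2 z)(1 + (0.19) z + (0.75) z^2)
  [check: z-coef 0.19 - (0.2) = -0.01; z^2-coef 0.75 - (0.2)(0.19) = 0.712; z^3-coef -(0.2)(0.75) = -0.15.]
Remaining roots from the quadratic factor 1 + (0.19) z + (0.75) z^2:
  Set 1 + (0.19) z + (0.75) z^2 = 0, i.e. a z^2 + b z + c = 0 with a = 0.75, b = 0.19, c = 1.
  Discriminant D = b^2 - 4ac = (0.19)^2 - 4*(0.75)*1 = 0.0361 - (3) = -2.9639.
  D < 0, so the roots are the complex-conjugate pair z = (-b +/- i sqrt(-D)) / (2a) = -0.1267 +/- 1.1477i.
  For a conjugate pair |z|^2 = z * conj(z) = (product of roots) = c/a = 1/(0.75) = 1.333333, so |z| = sqrt(1.333333) = 1.1547 for both roots.
Moduli of all roots: 5.0000, 1.1547, 1.1547.
All moduli strictly greater than 1? Yes.
Verdict: Stationary.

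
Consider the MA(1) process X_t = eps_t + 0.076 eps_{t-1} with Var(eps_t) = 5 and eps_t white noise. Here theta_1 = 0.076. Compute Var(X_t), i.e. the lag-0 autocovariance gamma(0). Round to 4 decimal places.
\gamma(0) = 5.0289

For an MA(q) process X_t = eps_t + sum_i theta_i eps_{t-i} with
Var(eps_t) = sigma^2, the variance is
  gamma(0) = sigma^2 * (1 + sum_i theta_i^2).
  sum_i theta_i^2 = (0.076)^2 = 0.005776.
  gamma(0) = 5 * (1 + 0.005776) = 5 * 1.005776 = 5.02888, which rounds to 5.0289.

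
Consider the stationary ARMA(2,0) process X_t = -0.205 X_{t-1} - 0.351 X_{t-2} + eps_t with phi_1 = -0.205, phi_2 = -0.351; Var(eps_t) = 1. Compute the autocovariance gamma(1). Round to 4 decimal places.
\gamma(1) = -0.1771

Multiply the model equation by X_{t-k} and take expectations. With theta_0 = psi_0 = 1 and psi_j the MA(infinity) weights, this gives
  gamma(k) - sum_i phi_i gamma(k-i) = c_k,
  c_k = sigma^2 * sum_{j=k..q} theta_j psi_{j-k}   (c_k = 0 for k > q),
using gamma(-m) = gamma(m).
Pure AR (q = 0): c_0 = sigma^2 = 1, c_k = 0 for k >= 1.
Equations for k = 0, 1, 2 (AR order 2, c_2 = 0):
  (E0) gamma(0) = phi_1 gamma(1) + phi_2 gamma(2) + c_0
  (E1) gamma(1) = phi_1 gamma(0) + phi_2 gamma(1) + c_1
  (E2) gamma(2) = phi_1 gamma(1) + phi_2 gamma(0)
From (E1): gamma(1) = A gamma(0) + B with
  A = phi_1 / (1 - phi_2) = -0.205 / 1.351 = -0.151739,   B = c_1 / (1 - phi_2) = 0 / 1.351 = 0.
Insert (E2) into (E0): gamma(0) (1 - phi_2^2) = phi_1 (1 + phi_2) gamma(1) + c_0.
  phi_1 (1 + phi_2) = (-0.205)(0.649) = -0.133045,   1 - phi_2^2 = 0.876799.
Replace gamma(1) by A gamma(0) + B and collect gamma(0):
  gamma(0) [0.876799 - (-0.133045)(-0.151739)] = c_0 = 1
  gamma(0) * 0.856611 = 1
  gamma(0) = 1 / 0.856611 = 1.167391.
  gamma(1) = A gamma(0) = (-0.151739)(1.167391) = -0.177139.
Therefore gamma(1) = -0.1771 (to 4 decimal places).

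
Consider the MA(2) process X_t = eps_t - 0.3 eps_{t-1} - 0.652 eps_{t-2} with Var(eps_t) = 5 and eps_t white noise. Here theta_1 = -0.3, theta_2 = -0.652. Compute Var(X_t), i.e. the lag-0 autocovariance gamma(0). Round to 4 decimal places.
\gamma(0) = 7.5755

For an MA(q) process X_t = eps_t + sum_i theta_i eps_{t-i} with
Var(eps_t) = sigma^2, the variance is
  gamma(0) = sigma^2 * (1 + sum_i theta_i^2).
  sum_i theta_i^2 = (-0.3)^2 + (-0.652)^2 = 0.09 + 0.425104 = 0.515104.
  gamma(0) = 5 * (1 + 0.515104) = 5 * 1.515104 = 7.57552, which rounds to 7.5755.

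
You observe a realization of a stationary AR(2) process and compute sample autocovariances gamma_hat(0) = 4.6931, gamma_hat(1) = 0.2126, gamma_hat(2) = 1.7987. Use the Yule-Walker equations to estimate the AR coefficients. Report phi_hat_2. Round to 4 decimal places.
\hat\phi_{2} = 0.3820

The Yule-Walker equations for an AR(p) process read, in matrix form,
  Gamma_p phi = r_p,   with   (Gamma_p)_{ij} = gamma(|i - j|),
                       (r_p)_i = gamma(i),   i,j = 1..p.
Substitute the sample gammas (Toeplitz matrix and right-hand side of size 2):
  Gamma_p = [[4.6931, 0.2126], [0.2126, 4.6931]]
  r_p     = [0.2126, 1.7987]
Written out:
  4.6931 phi_1 + 0.2126 phi_2 = 0.2126
  0.2126 phi_1 + 4.6931 phi_2 = 1.7987
Solve by Cramer's rule:
  det = gamma(0)^2 - gamma(1)^2 = (4.6931)^2 - (0.2126)^2 = 22.02518761 - 0.04519876 = 21.97998885
  phi_hat_1 = [gamma(1) gamma(0) - gamma(1) gamma(2)] / det = [(0.2126)(4.6931) - (0.2126)(1.7987)] / 21.97998885 = 0.61534944 / 21.97998885 = 0.028
  phi_hat_2 = [gamma(0) gamma(2) - gamma(1)^2] / det = [(4.6931)(1.7987) - (0.2126)^2] / 21.97998885 = 8.39628021 / 21.97998885 = 0.382
So phi_hat = [0.0280, 0.3820].
Therefore phi_hat_2 = 0.3820.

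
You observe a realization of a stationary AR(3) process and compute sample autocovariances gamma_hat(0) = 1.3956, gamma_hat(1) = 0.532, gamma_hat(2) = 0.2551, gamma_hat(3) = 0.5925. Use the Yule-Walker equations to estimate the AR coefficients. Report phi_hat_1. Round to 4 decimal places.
\hat\phi_{1} = 0.3469

The Yule-Walker equations for an AR(p) process read, in matrix form,
  Gamma_p phi = r_p,   with   (Gamma_p)_{ij} = gamma(|i - j|),
                       (r_p)_i = gamma(i),   i,j = 1..p.
Substitute the sample gammas (Toeplitz matrix and right-hand side of size 3):
  Gamma_p = [[1.3956, 0.532, 0.2551], [0.532, 1.3956, 0.532], [0.2551, 0.532, 1.3956]]
  r_p     = [0.532, 0.2551, 0.5925]
Written out (R1..R3):
  (R1) 1.3956 phi_1 + 0.532 phi_2 + 0.2551 phi_3 = 0.532
  (R2) 0.532 phi_1 + 1.3956 phi_2 + 0.532 phi_3 = 0.2551
  (R3) 0.2551 phi_1 + 0.532 phi_2 + 1.3956 phi_3 = 0.5925
Gaussian elimination:
  R2 <- R2 - (0.532/1.3956) R1 = R2 - (0.381198) R1:  1.192803 phi_2 + 0.434756 phi_3 = 0.052303
  R3 <- R3 - (0.2551/1.3956) R1 = R3 - (0.182789) R1:  0.434756 phi_2 + 1.348971 phi_3 = 0.495256
  R3 <- R3 - (0.434756/1.192803) R2 = R3 - (0.364483) R2:  1.190509 phi_3 = 0.476193
Back-substitution:
  phi_hat_3 = 0.476193 / 1.190509 = 0.399991
  phi_hat_2 = (0.052303 - (0.434756)(0.399991)) / 1.192803 = -0.101941
  phi_hat_1 = (0.532 - (0.532)(-0.101941) - (0.2551)(0.399991)) / 1.3956 = 0.346944
So phi_hat = [0.3469, -0.1019, 0.4000].
Therefore phi_hat_1 = 0.3469.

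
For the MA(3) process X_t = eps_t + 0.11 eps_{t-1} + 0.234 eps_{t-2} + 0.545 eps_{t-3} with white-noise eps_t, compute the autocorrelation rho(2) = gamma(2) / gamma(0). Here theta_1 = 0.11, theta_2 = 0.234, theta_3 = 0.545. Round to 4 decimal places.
\rho(2) = 0.2155

For an MA(q) process with theta_0 = 1, the autocovariance is
  gamma(k) = sigma^2 * sum_{i=0..q-k} theta_i * theta_{i+k},
and rho(k) = gamma(k) / gamma(0). Sigma^2 cancels.
  numerator   = (1)*(0.234) + (0.11)*(0.545) = 0.29395.
  denominator = (1)^2 + (0.11)^2 + (0.234)^2 + (0.545)^2 = 1.363881.
  rho(2) = 0.29395 / 1.363881 = 0.2155.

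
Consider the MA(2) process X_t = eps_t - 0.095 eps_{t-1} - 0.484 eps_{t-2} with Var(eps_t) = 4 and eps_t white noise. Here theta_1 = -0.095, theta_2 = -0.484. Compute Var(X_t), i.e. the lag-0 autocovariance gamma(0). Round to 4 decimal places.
\gamma(0) = 4.9731

For an MA(q) process X_t = eps_t + sum_i theta_i eps_{t-i} with
Var(eps_t) = sigma^2, the variance is
  gamma(0) = sigma^2 * (1 + sum_i theta_i^2).
  sum_i theta_i^2 = (-0.095)^2 + (-0.484)^2 = 0.009025 + 0.234256 = 0.243281.
  gamma(0) = 4 * (1 + 0.243281) = 4 * 1.243281 = 4.973124, which rounds to 4.9731.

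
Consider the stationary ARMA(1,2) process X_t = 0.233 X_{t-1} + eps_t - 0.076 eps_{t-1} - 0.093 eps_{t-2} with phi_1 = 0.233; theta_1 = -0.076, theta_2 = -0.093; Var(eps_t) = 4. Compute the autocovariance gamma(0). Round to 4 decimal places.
\gamma(0) = 4.1121

Multiply the model equation by X_{t-k} and take expectations. With theta_0 = psi_0 = 1 and psi_j the MA(infinity) weights, this gives
  gamma(k) - sum_i phi_i gamma(k-i) = c_k,
  c_k = sigma^2 * sum_{j=k..q} theta_j psi_{j-k}   (c_k = 0 for k > q),
using gamma(-m) = gamma(m).
psi-weights needed (psi_j = theta_j + sum_i phi_i psi_{j-i}):
  psi_1 = theta_1 + phi_1 = -0.076 + (0.233) = 0.157
  psi_2 = theta_2 + phi_1 psi_1 = -0.093 + (0.233)(0.157) = -0.056419
Right-hand sides:
  c_0 = sigma^2 (1 + theta_1 psi_1 + theta_2 psi_2) = 4 * (1 + (-0.076)(0.157) + (-0.093)(-0.056419)) = 4 * 0.993315 = 3.97326
  c_1 = sigma^2 (theta_1 + theta_2 psi_1) = 4 * (-0.076 + (-0.093)(0.157)) = -0.362404
  c_2 = sigma^2 theta_2 = 4 * (-0.093) = -0.372
Equations for k = 0 and k = 1 (AR order 1):
  gamma(0) = phi_1 gamma(1) + c_0
  gamma(1) = phi_1 gamma(0) + c_1
Substituting the second into the first: gamma(0) (1 - phi_1^2) = c_0 + phi_1 c_1, so
  gamma(0) = (c_0 + phi_1 c_1) / (1 - phi_1^2) = (3.97326 + (0.233)(-0.362404)) / (1 - (0.233)^2) = 3.88882 / 0.945711 = 4.112059.
Therefore gamma(0) = 4.1121 (to 4 decimal places).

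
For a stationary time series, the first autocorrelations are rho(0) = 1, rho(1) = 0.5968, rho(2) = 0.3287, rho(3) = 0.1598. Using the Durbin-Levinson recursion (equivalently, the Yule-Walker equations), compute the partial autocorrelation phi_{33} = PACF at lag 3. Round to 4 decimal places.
\phi_{33} = -0.0300

The PACF at lag k is phi_{kk}, the last component of the solution
to the Yule-Walker system G_k phi = r_k where
  (G_k)_{ij} = rho(|i - j|), (r_k)_i = rho(i), i,j = 1..k.
Equivalently, Durbin-Levinson gives phi_{kk} iteratively:
  phi_{11} = rho(1)
  phi_{kk} = [rho(k) - sum_{j=1..k-1} phi_{k-1,j} rho(k-j)]
            / [1 - sum_{j=1..k-1} phi_{k-1,j} rho(j)],
  phi_{k,j} = phi_{k-1,j} - phi_{kk} phi_{k-1,k-j},  j = 1..k-1.
Step k = 1:
  phi_11 = rho(1) = 0.5968.
Step k = 2:
  phi_22 = [rho(2) - phi_11 rho(1)] / [1 - phi_11 rho(1)] = [0.3287 - (0.5968)(0.5968)] / [1 - (0.5968)(0.5968)]
         = -0.02747024 / 0.64382976 = -0.042667.
  Update: phi_21 = phi_11 - phi_22 phi_11 = 0.5968 - (-0.042667)(0.5968) = 0.622264.
Step k = 3:
  phi_33 = [rho(3) - phi_21 rho(2) - phi_22 rho(1)] / [1 - phi_21 rho(1) - phi_22 rho(2)]
    numerator   = 0.1598 - (0.622264)(0.3287) - (-0.042667)(0.5968) = -0.01927443
    denominator = 1 - (0.622264)(0.5968) - (-0.042667)(0.3287) = 0.64265769
  phi_33 = -0.01927443 / 0.64265769 = -0.03.
Therefore phi_{33} = -0.0300.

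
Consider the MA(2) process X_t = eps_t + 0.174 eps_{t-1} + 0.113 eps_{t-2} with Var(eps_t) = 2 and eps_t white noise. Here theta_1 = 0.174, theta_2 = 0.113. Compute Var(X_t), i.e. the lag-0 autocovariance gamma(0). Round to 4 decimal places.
\gamma(0) = 2.0861

For an MA(q) process X_t = eps_t + sum_i theta_i eps_{t-i} with
Var(eps_t) = sigma^2, the variance is
  gamma(0) = sigma^2 * (1 + sum_i theta_i^2).
  sum_i theta_i^2 = (0.174)^2 + (0.113)^2 = 0.030276 + 0.012769 = 0.043045.
  gamma(0) = 2 * (1 + 0.043045) = 2 * 1.043045 = 2.08609, which rounds to 2.0861.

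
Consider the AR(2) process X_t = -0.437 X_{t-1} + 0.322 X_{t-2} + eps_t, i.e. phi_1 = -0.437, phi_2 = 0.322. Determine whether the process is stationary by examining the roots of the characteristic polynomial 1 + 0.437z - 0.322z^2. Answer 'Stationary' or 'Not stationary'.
\text{Stationary}

The AR(p) characteristic polynomial is P(z) = 1 + 0.437z - 0.322z^2.
Stationarity requires all roots to lie outside the unit circle, i.e. |z| > 1 for every root.
Set 1 + (0.437) z + (-0.322) z^2 = 0, i.e. a z^2 + b z + c = 0 with a = -0.322, b = 0.437, c = 1.
Discriminant D = b^2 - 4ac = (0.437)^2 - 4*(-0.322)*1 = 0.190969 - (-1.288) = 1.478969.
D >= 0, so the roots are real: z = (-b +/- sqrt(D)) / (2a) = (-0.437 +/- 1.216129) / (-0.644).
  z_1 = (-0.437 + 1.216129) / (-0.644) = -1.2098,   |z_1| = 1.2098.
  z_2 = (-0.437 - 1.216129) / (-0.644) = 2.567,   |z_2| = 2.567.
Moduli of all roots: 1.2098, 2.5670.
All moduli strictly greater than 1? Yes.
Verdict: Stationary.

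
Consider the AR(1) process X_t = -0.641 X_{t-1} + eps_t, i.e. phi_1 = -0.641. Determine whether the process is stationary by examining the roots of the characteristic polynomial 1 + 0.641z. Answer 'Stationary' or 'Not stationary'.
\text{Stationary}

The AR(p) characteristic polynomial is P(z) = 1 + 0.641z.
Stationarity requires all roots to lie outside the unit circle, i.e. |z| > 1 for every root.
This is linear in z: 1 + (0.641) z = 0  =>  z = -1/(0.641) = -1.560062,  |z| = 1.560062.
Moduli of all roots: 1.5601.
All moduli strictly greater than 1? Yes.
Verdict: Stationary.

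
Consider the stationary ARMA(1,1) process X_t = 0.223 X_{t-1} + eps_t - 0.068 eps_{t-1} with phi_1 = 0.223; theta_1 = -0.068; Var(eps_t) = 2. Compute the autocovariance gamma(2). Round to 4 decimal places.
\gamma(2) = 0.0716

Multiply the model equation by X_{t-k} and take expectations. With theta_0 = psi_0 = 1 and psi_j the MA(infinity) weights, this gives
  gamma(k) - sum_i phi_i gamma(k-i) = c_k,
  c_k = sigma^2 * sum_{j=k..q} theta_j psi_{j-k}   (c_k = 0 for k > q),
using gamma(-m) = gamma(m).
psi-weights needed (psi_j = theta_j + sum_i phi_i psi_{j-i}):
  psi_1 = theta_1 + phi_1 = -0.068 + (0.223) = 0.155
Right-hand sides:
  c_0 = sigma^2 (1 + theta_1 psi_1) = 2 * (1 + (-0.068)(0.155)) = 2 * 0.98946 = 1.97892
  c_1 = sigma^2 theta_1 = 2 * (-0.068) = -0.136
  c_2 = 0
Equations for k = 0 and k = 1 (AR order 1):
  gamma(0) = phi_1 gamma(1) + c_0
  gamma(1) = phi_1 gamma(0) + c_1
Substituting the second into the first: gamma(0) (1 - phi_1^2) = c_0 + phi_1 c_1, so
  gamma(0) = (c_0 + phi_1 c_1) / (1 - phi_1^2) = (1.97892 + (0.223)(-0.136)) / (1 - (0.223)^2) = 1.948592 / 0.950271 = 2.050565.
  gamma(1) = phi_1 gamma(0) + c_1 = (0.223)(2.050565) + (-0.136) = 0.321276.
For k = 2 (> q): gamma(2) = phi_1 gamma(1) = (0.223)(0.321276) = 0.071645.
Therefore gamma(2) = 0.0716 (to 4 decimal places).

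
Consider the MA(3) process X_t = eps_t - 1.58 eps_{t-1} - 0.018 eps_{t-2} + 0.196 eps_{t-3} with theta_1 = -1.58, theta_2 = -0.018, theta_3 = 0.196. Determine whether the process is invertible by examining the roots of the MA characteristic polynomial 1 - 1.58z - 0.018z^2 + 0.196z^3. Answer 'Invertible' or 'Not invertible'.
\text{Not invertible}

The MA(q) characteristic polynomial is P(z) = 1 - 1.58z - 0.018z^2 + 0.196z^3.
Invertibility requires all roots to lie outside the unit circle, i.e. |z| > 1 for every root.
Degree 3: look for a simple real root z0 first, then factor out (1 - z/z0) and solve the remaining quadratic.
Testing z0 = 2.5: P(2.5) = 1 + (-1.58)(2.5) + (-0.018)(2.5)^2 + (0.196)(2.5)^3
  = 1 + (-3.95) + (-0.1125) + (3.0625) = 0.  So z_0 = 2.5 is a root, |z_0| = 2.5.
Divide out the factor (1 - 0.4 z) = (1 - z/z0) (since 1/z0 = 0.4):
  P(z) = (1 - 0.4 z)(1 + (-1.18) z + (-0.49) z^2)
  [check: z-coef -1.18 - (0.4) = -1.58; z^2-coef -0.49 - (0.4)(-1.18) = -0.018; z^3-coef -(0.4)(-0.49) = 0.196.]
Remaining roots from the quadratic factor 1 + (-1.18) z + (-0.49) z^2:
  Set 1 + (-1.18) z + (-0.49) z^2 = 0, i.e. a z^2 + b z + c = 0 with a = -0.49, b = -1.18, c = 1.
  Discriminant D = b^2 - 4ac = (-1.18)^2 - 4*(-0.49)*1 = 1.3924 - (-1.96) = 3.3524.
  D >= 0, so the roots are real: z = (-b +/- sqrt(D)) / (2a) = (1.18 +/- 1.830956) / (-0.98).
    z_1 = (1.18 + 1.830956) / (-0.98) = -3.0724,   |z_1| = 3.0724.
    z_2 = (1.18 - 1.830956) / (-0.98) = 0.6642,   |z_2| = 0.6642.
Moduli of all roots: 2.5000, 3.0724, 0.6642.
All moduli strictly greater than 1? No.
Verdict: Not invertible.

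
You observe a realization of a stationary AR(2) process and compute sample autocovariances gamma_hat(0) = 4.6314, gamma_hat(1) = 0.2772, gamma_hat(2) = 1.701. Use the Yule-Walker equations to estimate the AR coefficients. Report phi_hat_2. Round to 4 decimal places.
\hat\phi_{2} = 0.3650

The Yule-Walker equations for an AR(p) process read, in matrix form,
  Gamma_p phi = r_p,   with   (Gamma_p)_{ij} = gamma(|i - j|),
                       (r_p)_i = gamma(i),   i,j = 1..p.
Substitute the sample gammas (Toeplitz matrix and right-hand side of size 2):
  Gamma_p = [[4.6314, 0.2772], [0.2772, 4.6314]]
  r_p     = [0.2772, 1.701]
Written out:
  4.6314 phi_1 + 0.2772 phi_2 = 0.2772
  0.2772 phi_1 + 4.6314 phi_2 = 1.701
Solve by Cramer's rule:
  det = gamma(0)^2 - gamma(1)^2 = (4.6314)^2 - (0.2772)^2 = 21.44986596 - 0.07683984 = 21.37302612
  phi_hat_1 = [gamma(1) gamma(0) - gamma(1) gamma(2)] / det = [(0.2772)(4.6314) - (0.2772)(1.701)] / 21.37302612 = 0.81230688 / 21.37302612 = 0.038
  phi_hat_2 = [gamma(0) gamma(2) - gamma(1)^2] / det = [(4.6314)(1.701) - (0.2772)^2] / 21.37302612 = 7.80117156 / 21.37302612 = 0.365
So phi_hat = [0.0380, 0.3650].
Therefore phi_hat_2 = 0.3650.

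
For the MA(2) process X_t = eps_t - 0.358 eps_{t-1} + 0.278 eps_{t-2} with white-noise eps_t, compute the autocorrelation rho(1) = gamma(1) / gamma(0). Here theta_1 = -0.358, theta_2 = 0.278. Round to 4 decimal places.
\rho(1) = -0.3795

For an MA(q) process with theta_0 = 1, the autocovariance is
  gamma(k) = sigma^2 * sum_{i=0..q-k} theta_i * theta_{i+k},
and rho(k) = gamma(k) / gamma(0). Sigma^2 cancels.
  numerator   = (1)*(-0.358) + (-0.358)*(0.278) = -0.457524.
  denominator = (1)^2 + (-0.358)^2 + (0.278)^2 = 1.205448.
  rho(1) = -0.457524 / 1.205448 = -0.3795.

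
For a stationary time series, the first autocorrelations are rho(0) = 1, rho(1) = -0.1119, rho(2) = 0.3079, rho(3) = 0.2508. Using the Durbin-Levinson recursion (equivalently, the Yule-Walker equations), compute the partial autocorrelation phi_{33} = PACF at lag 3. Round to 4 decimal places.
\phi_{33} = 0.3430

The PACF at lag k is phi_{kk}, the last component of the solution
to the Yule-Walker system G_k phi = r_k where
  (G_k)_{ij} = rho(|i - j|), (r_k)_i = rho(i), i,j = 1..k.
Equivalently, Durbin-Levinson gives phi_{kk} iteratively:
  phi_{11} = rho(1)
  phi_{kk} = [rho(k) - sum_{j=1..k-1} phi_{k-1,j} rho(k-j)]
            / [1 - sum_{j=1..k-1} phi_{k-1,j} rho(j)],
  phi_{k,j} = phi_{k-1,j} - phi_{kk} phi_{k-1,k-j},  j = 1..k-1.
Step k = 1:
  phi_11 = rho(1) = -0.1119.
Step k = 2:
  phi_22 = [rho(2) - phi_11 rho(1)] / [1 - phi_11 rho(1)] = [0.3079 - (-0.1119)(-0.1119)] / [1 - (-0.1119)(-0.1119)]
         = 0.29537839 / 0.98747839 = 0.299124.
  Update: phi_21 = phi_11 - phi_22 phi_11 = -0.1119 - (0.299124)(-0.1119) = -0.078428.
Step k = 3:
  phi_33 = [rho(3) - phi_21 rho(2) - phi_22 rho(1)] / [1 - phi_21 rho(1) - phi_22 rho(2)]
    numerator   = 0.2508 - (-0.078428)(0.3079) - (0.299124)(-0.1119) = 0.30841996
    denominator = 1 - (-0.078428)(-0.1119) - (0.299124)(0.3079) = 0.89912365
  phi_33 = 0.30841996 / 0.89912365 = 0.343.
Therefore phi_{33} = 0.3430.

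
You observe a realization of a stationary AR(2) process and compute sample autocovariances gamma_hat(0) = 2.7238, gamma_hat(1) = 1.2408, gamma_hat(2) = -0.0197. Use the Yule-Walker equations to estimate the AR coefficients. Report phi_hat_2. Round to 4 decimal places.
\hat\phi_{2} = -0.2710

The Yule-Walker equations for an AR(p) process read, in matrix form,
  Gamma_p phi = r_p,   with   (Gamma_p)_{ij} = gamma(|i - j|),
                       (r_p)_i = gamma(i),   i,j = 1..p.
Substitute the sample gammas (Toeplitz matrix and right-hand side of size 2):
  Gamma_p = [[2.7238, 1.2408], [1.2408, 2.7238]]
  r_p     = [1.2408, -0.0197]
Written out:
  2.7238 phi_1 + 1.2408 phi_2 = 1.2408
  1.2408 phi_1 + 2.7238 phi_2 = -0.0197
Solve by Cramer's rule:
  det = gamma(0)^2 - gamma(1)^2 = (2.7238)^2 - (1.2408)^2 = 7.41908644 - 1.53958464 = 5.8795018
  phi_hat_1 = [gamma(1) gamma(0) - gamma(1) gamma(2)] / det = [(1.2408)(2.7238) - (1.2408)(-0.0197)] / 5.8795018 = 3.4041348 / 5.8795018 = 0.579
  phi_hat_2 = [gamma(0) gamma(2) - gamma(1)^2] / det = [(2.7238)(-0.0197) - (1.2408)^2] / 5.8795018 = -1.5932435 / 5.8795018 = -0.271
So phi_hat = [0.5790, -0.2710].
Therefore phi_hat_2 = -0.2710.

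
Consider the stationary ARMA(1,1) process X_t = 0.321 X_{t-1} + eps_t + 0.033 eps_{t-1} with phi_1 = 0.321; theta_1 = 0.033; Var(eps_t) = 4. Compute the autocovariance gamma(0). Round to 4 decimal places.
\gamma(0) = 4.5588

Multiply the model equation by X_{t-k} and take expectations. With theta_0 = psi_0 = 1 and psi_j the MA(infinity) weights, this gives
  gamma(k) - sum_i phi_i gamma(k-i) = c_k,
  c_k = sigma^2 * sum_{j=k..q} theta_j psi_{j-k}   (c_k = 0 for k > q),
using gamma(-m) = gamma(m).
psi-weights needed (psi_j = theta_j + sum_i phi_i psi_{j-i}):
  psi_1 = theta_1 + phi_1 = 0.033 + (0.321) = 0.354
Right-hand sides:
  c_0 = sigma^2 (1 + theta_1 psi_1) = 4 * (1 + (0.033)(0.354)) = 4 * 1.011682 = 4.046728
  c_1 = sigma^2 theta_1 = 4 * (0.033) = 0.132
  c_2 = 0
Equations for k = 0 and k = 1 (AR order 1):
  gamma(0) = phi_1 gamma(1) + c_0
  gamma(1) = phi_1 gamma(0) + c_1
Substituting the second into the first: gamma(0) (1 - phi_1^2) = c_0 + phi_1 c_1, so
  gamma(0) = (c_0 + phi_1 c_1) / (1 - phi_1^2) = (4.046728 + (0.321)(0.132)) / (1 - (0.321)^2) = 4.0891 / 0.896959 = 4.558848.
Therefore gamma(0) = 4.5588 (to 4 decimal places).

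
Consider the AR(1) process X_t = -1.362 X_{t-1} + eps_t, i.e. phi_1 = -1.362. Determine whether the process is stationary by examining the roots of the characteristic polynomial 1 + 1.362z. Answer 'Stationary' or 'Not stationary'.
\text{Not stationary}

The AR(p) characteristic polynomial is P(z) = 1 + 1.362z.
Stationarity requires all roots to lie outside the unit circle, i.e. |z| > 1 for every root.
This is linear in z: 1 + (1.362) z = 0  =>  z = -1/(1.362) = -0.734214,  |z| = 0.734214.
Moduli of all roots: 0.7342.
All moduli strictly greater than 1? No.
Verdict: Not stationary.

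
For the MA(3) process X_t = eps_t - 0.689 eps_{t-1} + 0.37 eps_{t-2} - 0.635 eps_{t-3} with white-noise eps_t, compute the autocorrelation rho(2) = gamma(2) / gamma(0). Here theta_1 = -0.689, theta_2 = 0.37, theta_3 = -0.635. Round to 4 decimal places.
\rho(2) = 0.4008

For an MA(q) process with theta_0 = 1, the autocovariance is
  gamma(k) = sigma^2 * sum_{i=0..q-k} theta_i * theta_{i+k},
and rho(k) = gamma(k) / gamma(0). Sigma^2 cancels.
  numerator   = (1)*(0.37) + (-0.689)*(-0.635) = 0.807515.
  denominator = (1)^2 + (-0.689)^2 + (0.37)^2 + (-0.635)^2 = 2.014846.
  rho(2) = 0.807515 / 2.014846 = 0.4008.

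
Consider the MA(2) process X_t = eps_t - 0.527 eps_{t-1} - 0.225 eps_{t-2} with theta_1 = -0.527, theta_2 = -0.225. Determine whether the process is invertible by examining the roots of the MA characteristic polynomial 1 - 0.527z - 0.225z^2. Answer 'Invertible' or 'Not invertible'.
\text{Invertible}

The MA(q) characteristic polynomial is P(z) = 1 - 0.527z - 0.225z^2.
Invertibility requires all roots to lie outside the unit circle, i.e. |z| > 1 for every root.
Set 1 + (-0.527) z + (-0.225) z^2 = 0, i.e. a z^2 + b z + c = 0 with a = -0.225, b = -0.527, c = 1.
Discriminant D = b^2 - 4ac = (-0.527)^2 - 4*(-0.225)*1 = 0.277729 - (-0.9) = 1.177729.
D >= 0, so the roots are real: z = (-b +/- sqrt(D)) / (2a) = (0.527 +/- 1.085232) / (-0.45).
  z_1 = (0.527 + 1.085232) / (-0.45) = -3.5827,   |z_1| = 3.5827.
  z_2 = (0.527 - 1.085232) / (-0.45) = 1.2405,   |z_2| = 1.2405.
Moduli of all roots: 3.5827, 1.2405.
All moduli strictly greater than 1? Yes.
Verdict: Invertible.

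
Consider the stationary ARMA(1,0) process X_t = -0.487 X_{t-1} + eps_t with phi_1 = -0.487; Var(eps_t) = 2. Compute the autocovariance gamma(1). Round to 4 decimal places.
\gamma(1) = -1.2768

Multiply the model equation by X_{t-k} and take expectations. With theta_0 = psi_0 = 1 and psi_j the MA(infinity) weights, this gives
  gamma(k) - sum_i phi_i gamma(k-i) = c_k,
  c_k = sigma^2 * sum_{j=k..q} theta_j psi_{j-k}   (c_k = 0 for k > q),
using gamma(-m) = gamma(m).
Pure AR (q = 0): c_0 = sigma^2 = 2, c_k = 0 for k >= 1.
Equations for k = 0 and k = 1 (AR order 1):
  gamma(0) = phi_1 gamma(1) + c_0
  gamma(1) = phi_1 gamma(0) + c_1
Substituting the second into the first: gamma(0) (1 - phi_1^2) = c_0 + phi_1 c_1, so
  gamma(0) = c_0 / (1 - phi_1^2) = 2 / (1 - (-0.487)^2) = 2 / 0.762831 = 2.621813.
  gamma(1) = phi_1 gamma(0) = (-0.487)(2.621813) = -1.276823.
Therefore gamma(1) = -1.2768 (to 4 decimal places).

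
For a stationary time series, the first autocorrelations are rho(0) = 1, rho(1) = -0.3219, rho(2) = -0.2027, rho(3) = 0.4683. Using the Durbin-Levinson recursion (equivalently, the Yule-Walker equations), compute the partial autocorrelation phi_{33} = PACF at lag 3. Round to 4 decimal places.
\phi_{33} = 0.3420

The PACF at lag k is phi_{kk}, the last component of the solution
to the Yule-Walker system G_k phi = r_k where
  (G_k)_{ij} = rho(|i - j|), (r_k)_i = rho(i), i,j = 1..k.
Equivalently, Durbin-Levinson gives phi_{kk} iteratively:
  phi_{11} = rho(1)
  phi_{kk} = [rho(k) - sum_{j=1..k-1} phi_{k-1,j} rho(k-j)]
            / [1 - sum_{j=1..k-1} phi_{k-1,j} rho(j)],
  phi_{k,j} = phi_{k-1,j} - phi_{kk} phi_{k-1,k-j},  j = 1..k-1.
Step k = 1:
  phi_11 = rho(1) = -0.3219.
Step k = 2:
  phi_22 = [rho(2) - phi_11 rho(1)] / [1 - phi_11 rho(1)] = [-0.2027 - (-0.3219)(-0.3219)] / [1 - (-0.3219)(-0.3219)]
         = -0.30631961 / 0.89638039 = -0.341729.
  Update: phi_21 = phi_11 - phi_22 phi_11 = -0.3219 - (-0.341729)(-0.3219) = -0.431903.
Step k = 3:
  phi_33 = [rho(3) - phi_21 rho(2) - phi_22 rho(1)] / [1 - phi_21 rho(1) - phi_22 rho(2)]
    numerator   = 0.4683 - (-0.431903)(-0.2027) - (-0.341729)(-0.3219) = 0.2707506
    denominator = 1 - (-0.431903)(-0.3219) - (-0.341729)(-0.2027) = 0.79170195
  phi_33 = 0.2707506 / 0.79170195 = 0.342.
Therefore phi_{33} = 0.3420.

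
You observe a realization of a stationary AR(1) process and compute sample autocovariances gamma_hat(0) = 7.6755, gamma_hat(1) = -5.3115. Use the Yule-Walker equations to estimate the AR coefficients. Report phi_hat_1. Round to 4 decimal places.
\hat\phi_{1} = -0.6920

The Yule-Walker equations for an AR(p) process read, in matrix form,
  Gamma_p phi = r_p,   with   (Gamma_p)_{ij} = gamma(|i - j|),
                       (r_p)_i = gamma(i),   i,j = 1..p.
Substitute the sample gammas (Toeplitz matrix and right-hand side of size 1):
  Gamma_p = [[7.6755]]
  r_p     = [-5.3115]
With p = 1 this is the single equation gamma(0) phi_1 = gamma(1):
  phi_hat_1 = gamma(1) / gamma(0) = -5.3115 / 7.6755 = -0.6920.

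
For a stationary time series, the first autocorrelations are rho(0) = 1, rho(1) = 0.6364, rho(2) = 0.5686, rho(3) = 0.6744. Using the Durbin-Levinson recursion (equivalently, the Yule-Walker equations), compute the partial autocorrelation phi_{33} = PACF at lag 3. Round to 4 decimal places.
\phi_{33} = 0.4310

The PACF at lag k is phi_{kk}, the last component of the solution
to the Yule-Walker system G_k phi = r_k where
  (G_k)_{ij} = rho(|i - j|), (r_k)_i = rho(i), i,j = 1..k.
Equivalently, Durbin-Levinson gives phi_{kk} iteratively:
  phi_{11} = rho(1)
  phi_{kk} = [rho(k) - sum_{j=1..k-1} phi_{k-1,j} rho(k-j)]
            / [1 - sum_{j=1..k-1} phi_{k-1,j} rho(j)],
  phi_{k,j} = phi_{k-1,j} - phi_{kk} phi_{k-1,k-j},  j = 1..k-1.
Step k = 1:
  phi_11 = rho(1) = 0.6364.
Step k = 2:
  phi_22 = [rho(2) - phi_11 rho(1)] / [1 - phi_11 rho(1)] = [0.5686 - (0.6364)(0.6364)] / [1 - (0.6364)(0.6364)]
         = 0.16359504 / 0.59499504 = 0.274952.
  Update: phi_21 = phi_11 - phi_22 phi_11 = 0.6364 - (0.274952)(0.6364) = 0.461421.
Step k = 3:
  phi_33 = [rho(3) - phi_21 rho(2) - phi_22 rho(1)] / [1 - phi_21 rho(1) - phi_22 rho(2)]
    numerator   = 0.6744 - (0.461421)(0.5686) - (0.274952)(0.6364) = 0.23705684
    denominator = 1 - (0.461421)(0.6364) - (0.274952)(0.5686) = 0.55001427
  phi_33 = 0.23705684 / 0.55001427 = 0.431.
Therefore phi_{33} = 0.4310.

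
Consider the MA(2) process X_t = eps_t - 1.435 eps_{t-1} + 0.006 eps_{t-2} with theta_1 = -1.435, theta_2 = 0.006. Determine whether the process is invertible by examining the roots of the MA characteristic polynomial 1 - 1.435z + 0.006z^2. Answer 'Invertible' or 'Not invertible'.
\text{Not invertible}

The MA(q) characteristic polynomial is P(z) = 1 - 1.435z + 0.006z^2.
Invertibility requires all roots to lie outside the unit circle, i.e. |z| > 1 for every root.
Set 1 + (-1.435) z + (0.006) z^2 = 0, i.e. a z^2 + b z + c = 0 with a = 0.006, b = -1.435, c = 1.
Discriminant D = b^2 - 4ac = (-1.435)^2 - 4*(0.006)*1 = 2.059225 - (0.024) = 2.035225.
D >= 0, so the roots are real: z = (-b +/- sqrt(D)) / (2a) = (1.435 +/- 1.426613) / (0.012).
  z_1 = (1.435 + 1.426613) / (0.012) = 238.4678,   |z_1| = 238.4678.
  z_2 = (1.435 - 1.426613) / (0.012) = 0.6989,   |z_2| = 0.6989.
Moduli of all roots: 238.4678, 0.6989.
All moduli strictly greater than 1? No.
Verdict: Not invertible.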